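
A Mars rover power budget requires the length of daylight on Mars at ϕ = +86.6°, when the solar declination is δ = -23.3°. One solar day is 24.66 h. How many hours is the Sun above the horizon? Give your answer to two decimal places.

0.00 h

cos h₀ = −tan ϕ · tan δ = 7.2490 ≥ 1, so the Sun never rises (polar night) and h₀ = 0.
Daylight = 2h₀/(2π) × 24.66 h = (0.0000/π) × 24.66 = 0.00 h.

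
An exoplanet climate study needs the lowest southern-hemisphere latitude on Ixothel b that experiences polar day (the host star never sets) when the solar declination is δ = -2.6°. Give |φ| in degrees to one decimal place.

|φ| = 87.4°

Polar day requires cos H₀ = −tan φ tan δ ≤ −1, i.e. tan φ tan δ ≥ 1.
The boundary is |tan φ| · |tan δ| = 1, so |φ| = 90° − |δ| = 90° − 2.6° = 87.4° in the southern hemisphere.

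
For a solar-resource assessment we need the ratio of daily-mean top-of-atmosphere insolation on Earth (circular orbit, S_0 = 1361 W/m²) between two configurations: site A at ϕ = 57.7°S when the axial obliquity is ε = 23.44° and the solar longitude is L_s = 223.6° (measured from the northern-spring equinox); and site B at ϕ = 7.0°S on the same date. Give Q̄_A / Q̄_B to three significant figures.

— Configuration A (ϕ=-57.7°):
Solar declination: sin δ = sin ε · sin L_s = sin 23.44° × sin 223.6° = -0.27432, so δ = -15.922°.
cos h₀ = −tan(-57.7°) tan(-15.922°) = -0.4512, h₀ = 2.0390 rad.
Bracket: h₀ sin ϕ sin δ + cos ϕ cos δ sin h₀ = 2.0390×-0.84526×-0.27432 + 0.53435×0.96164×0.89240 = 0.472786 + 0.458562 = 0.931348.
Q̄ = (S_0/π) × [bracket] = (1361/π) × 0.931348 = 403.48 W/m².
— Configuration B (ϕ=-7.0°):
cos h₀ = −tan(-7.0°) tan(-15.922°) = -0.0350, h₀ = 1.6058 rad.
Bracket: h₀ sin ϕ sin δ + cos ϕ cos δ sin h₀ = 1.6058×-0.12187×-0.27432 + 0.99255×0.96164×0.99939 = 0.053684 + 0.953894 = 1.007578.
Q̄ = (S_0/π) × [bracket] = (1361/π) × 1.007578 = 436.50 W/m².
Ratio Q̄_A / Q̄_B = 403.48 / 436.50 = 0.9244.

Q̄_A / Q̄_B ≈ 0.924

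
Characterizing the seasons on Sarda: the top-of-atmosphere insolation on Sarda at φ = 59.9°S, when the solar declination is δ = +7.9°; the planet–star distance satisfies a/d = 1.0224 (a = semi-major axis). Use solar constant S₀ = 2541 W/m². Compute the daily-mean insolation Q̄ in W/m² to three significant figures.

cos H₀ = −tan(-59.9°) tan(+7.900°) = 0.2394, H₀ = 1.3291 rad.
Bracket: H₀ sin φ sin δ + cos φ cos δ sin H₀ = 1.3291×-0.86515×0.13744 + 0.50151×0.99051×0.97093 = -0.158038 + 0.482310 = 0.324272.
Inverse-square distance factor (a/d)² = 1.0224² = 1.045302.
Q̄ = (S₀/π) × 1.045302 × [bracket] = (2541/π) × 1.045302 × 0.324272 = 274.2 W/m².

Q̄ ≈ 274 W/m²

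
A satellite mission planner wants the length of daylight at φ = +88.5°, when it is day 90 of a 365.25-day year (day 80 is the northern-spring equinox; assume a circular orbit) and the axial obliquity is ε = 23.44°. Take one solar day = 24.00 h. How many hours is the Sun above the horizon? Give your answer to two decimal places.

Solar longitude: λ_s = 360° × (90 − 80)/365.25 = 9.856°.
sin δ = sin 23.44° × sin 9.856° = 0.06809, so δ = +3.904°.
Sunrise equation: cos H₀ = −tan φ · tan δ = -2.6064 ≤ −1, so the Sun never sets (polar day) and H₀ = π.
Daylight = 2H₀/(2π) × 24.00 h = (3.1416/π) × 24.00 = 24.00 h.

24.00 h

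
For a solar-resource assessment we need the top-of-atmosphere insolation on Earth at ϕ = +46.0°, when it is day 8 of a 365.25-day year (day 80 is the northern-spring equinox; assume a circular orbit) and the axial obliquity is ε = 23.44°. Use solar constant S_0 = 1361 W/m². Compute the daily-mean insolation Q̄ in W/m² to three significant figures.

Solar longitude: L_s = 360° × (8 − 80)/365.25 = -70.965°, i.e. -70.965° + 360° = 289.035°.
sin δ = sin 23.44° × sin 289.035° = -0.37604, so δ = -22.088°.
cos h₀ = −tan(+46.0°) tan(-22.088°) = 0.4202, h₀ = 1.1371 rad.
Bracket: h₀ sin ϕ sin δ + cos ϕ cos δ sin h₀ = 1.1371×0.71934×-0.37604 + 0.69466×0.92660×0.90741 = -0.307586 + 0.584074 = 0.276488.
Q̄ = (S_0/π) × [bracket] = (1361/π) × 0.276488 = 119.8 W/m².

Q̄ ≈ 120 W/m²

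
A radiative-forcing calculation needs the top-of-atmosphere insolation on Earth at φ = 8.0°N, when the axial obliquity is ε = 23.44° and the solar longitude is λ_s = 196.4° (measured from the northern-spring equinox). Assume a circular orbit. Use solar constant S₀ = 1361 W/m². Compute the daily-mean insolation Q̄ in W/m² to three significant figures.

Solar declination: sin δ = sin ε · sin λ_s = sin 23.44° × sin 196.4° = -0.11231, so δ = -6.449°.
cos H₀ = −tan(+8.0°) tan(-6.449°) = 0.0159, H₀ = 1.5549 rad.
Bracket: H₀ sin φ sin δ + cos φ cos δ sin H₀ = 1.5549×0.13917×-0.11231 + 0.99027×0.99367×0.99987 = -0.024303 + 0.983874 = 0.959571.
Q̄ = (S₀/π) × [bracket] = (1361/π) × 0.959571 = 415.7 W/m².

Q̄ ≈ 416 W/m²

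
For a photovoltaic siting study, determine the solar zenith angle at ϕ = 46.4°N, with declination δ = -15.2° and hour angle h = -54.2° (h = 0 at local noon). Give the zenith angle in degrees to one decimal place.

cos θ_z = sin ϕ sin δ + cos ϕ cos δ cos h = -0.189870 + 0.389286 = 0.199416.
θ_z = arccos(0.199416) = 78.5°.

θ_z = 78.5°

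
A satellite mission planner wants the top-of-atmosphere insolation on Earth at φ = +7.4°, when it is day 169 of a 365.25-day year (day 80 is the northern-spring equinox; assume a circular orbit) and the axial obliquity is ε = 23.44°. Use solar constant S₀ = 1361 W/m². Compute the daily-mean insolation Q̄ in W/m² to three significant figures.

Solar longitude: λ_s = 360° × (169 − 80)/365.25 = 87.721°.
sin δ = sin 23.44° × sin 87.721° = 0.39747, so δ = +23.420°.
cos H₀ = −tan(+7.4°) tan(+23.420°) = -0.0563, H₀ = 1.6271 rad.
Bracket: H₀ sin φ sin δ + cos φ cos δ sin H₀ = 1.6271×0.12880×0.39747 + 0.99167×0.91761×0.99842 = 0.083298 + 0.908529 = 0.991827.
Q̄ = (S₀/π) × [bracket] = (1361/π) × 0.991827 = 429.7 W/m².

Q̄ ≈ 430 W/m²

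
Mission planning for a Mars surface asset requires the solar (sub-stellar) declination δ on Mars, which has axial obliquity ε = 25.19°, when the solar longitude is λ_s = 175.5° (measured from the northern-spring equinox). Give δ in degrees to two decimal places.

δ = +1.91°

sin δ = sin ε · sin λ_s = sin 25.19° × sin 175.5° = 0.033394.
δ = arcsin(0.033394) = +1.91°.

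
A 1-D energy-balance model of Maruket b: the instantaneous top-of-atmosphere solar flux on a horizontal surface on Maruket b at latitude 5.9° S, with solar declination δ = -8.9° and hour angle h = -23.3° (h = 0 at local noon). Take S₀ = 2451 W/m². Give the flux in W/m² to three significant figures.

cos θ_z = sin φ sin δ + cos φ cos δ cos h = 0.015903 + 0.902582 = 0.918485.
Flux = S₀ · cos θ_z = 2451 × 0.918485 = 2251 W/m².

2.25e+03 W/m²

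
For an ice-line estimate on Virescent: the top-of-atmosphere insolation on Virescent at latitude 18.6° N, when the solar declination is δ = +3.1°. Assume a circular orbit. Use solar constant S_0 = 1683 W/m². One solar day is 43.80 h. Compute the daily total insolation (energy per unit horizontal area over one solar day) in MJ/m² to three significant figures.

82.2 MJ/m²

cos h₀ = −tan(+18.6°) tan(+3.100°) = -0.0182, h₀ = 1.5890 rad.
Bracket: h₀ sin ϕ sin δ + cos ϕ cos δ sin h₀ = 1.5890×0.31896×0.05408 + 0.94777×0.99854×0.99983 = 0.027409 + 0.946225 = 0.973634.
Q̄ = (S_0/π) × [bracket] = (1683/π) × 0.973634 = 521.59 W/m².
Daily total = Q̄ × 43.80 h × 3600 s/h = 521.59 × 43.80 × 3600 / 10⁶ = 82.24 MJ/m².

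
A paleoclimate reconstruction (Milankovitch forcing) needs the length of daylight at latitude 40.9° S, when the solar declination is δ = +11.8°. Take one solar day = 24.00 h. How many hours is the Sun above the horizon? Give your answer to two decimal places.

10.61 h

cos h₀ = −tan ϕ · tan δ = −tan(-40.9°) × tan(+11.800°) = 0.1810, so h₀ = 1.3888 rad = 79.57°.
Daylight = 2h₀/(2π) × 24.00 h = (1.3888/π) × 24.00 = 10.61 h.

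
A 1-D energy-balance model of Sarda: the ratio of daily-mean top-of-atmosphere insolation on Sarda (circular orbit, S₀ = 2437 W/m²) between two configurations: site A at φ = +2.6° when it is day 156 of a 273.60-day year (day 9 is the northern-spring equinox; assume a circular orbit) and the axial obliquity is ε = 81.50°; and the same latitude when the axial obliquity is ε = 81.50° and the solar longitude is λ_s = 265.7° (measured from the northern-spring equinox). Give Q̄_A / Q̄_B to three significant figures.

Q̄_A / Q̄_B ≈ 9.46

— Configuration A (φ=+2.6°):
Solar longitude: λ_s = 360° × (156 − 9)/273.60 = 193.421°.
sin δ = sin 81.50° × sin 193.421° = -0.22956, so δ = -13.271°.
cos H₀ = −tan(+2.6°) tan(-13.271°) = 0.0107, H₀ = 1.5601 rad.
Bracket: H₀ sin φ sin δ + cos φ cos δ sin H₀ = 1.5601×0.04536×-0.22956 + 0.99897×0.97330×0.99994 = -0.016245 + 0.972239 = 0.955994.
Q̄ = (S₀/π) × [bracket] = (2437/π) × 0.955994 = 741.58 W/m².
— Configuration B (φ=+2.6°):
Solar declination: sin δ = sin ε · sin λ_s = sin 81.50° × sin 265.7° = -0.98623, so δ = -80.481°.
cos H₀ = −tan(+2.6°) tan(-80.481°) = 0.2708, H₀ = 1.2966 rad.
Bracket: H₀ sin φ sin δ + cos φ cos δ sin H₀ = 1.2966×0.04536×-0.98623 + 0.99897×0.16537×0.96263 = -0.058004 + 0.159026 = 0.101022.
Q̄ = (S₀/π) × [bracket] = (2437/π) × 0.101022 = 78.365 W/m².
Ratio Q̄_A / Q̄_B = 741.58 / 78.365 = 9.463.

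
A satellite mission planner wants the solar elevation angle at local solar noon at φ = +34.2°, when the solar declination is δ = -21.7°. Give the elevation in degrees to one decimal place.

At local noon the hour angle is zero, so the zenith angle equals |φ − δ| = |+34.2° − (-21.700°)| = 55.900°.
Elevation = 90° − 55.900° = 34.1°.

34.1°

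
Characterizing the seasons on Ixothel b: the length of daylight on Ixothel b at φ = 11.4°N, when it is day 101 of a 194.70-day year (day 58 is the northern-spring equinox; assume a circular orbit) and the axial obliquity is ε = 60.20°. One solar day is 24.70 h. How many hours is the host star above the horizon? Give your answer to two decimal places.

14.99 h

Solar longitude: λ_s = 360° × (101 − 58)/194.70 = 79.507°.
sin δ = sin 60.20° × sin 79.507° = 0.85325, so δ = +58.567°.
cos H₀ = −tan φ · tan δ = −tan(+11.4°) × tan(+58.567°) = -0.3299, so H₀ = 1.9070 rad = 109.26°.
Daylight = 2H₀/(2π) × 24.70 h = (1.9070/π) × 24.70 = 14.99 h.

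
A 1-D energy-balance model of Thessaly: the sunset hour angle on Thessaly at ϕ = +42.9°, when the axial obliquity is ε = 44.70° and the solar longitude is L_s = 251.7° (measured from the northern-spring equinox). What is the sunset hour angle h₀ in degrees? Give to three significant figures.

h₀ = 33.5°

Solar declination: sin δ = sin ε · sin L_s = sin 44.70° × sin 251.7° = -0.66782, so δ = -41.899°.
cos h₀ = −tan ϕ · tan δ = −tan(+42.9°) × tan(-41.899°) = 0.8337, so h₀ = 0.5849 rad = 33.51°.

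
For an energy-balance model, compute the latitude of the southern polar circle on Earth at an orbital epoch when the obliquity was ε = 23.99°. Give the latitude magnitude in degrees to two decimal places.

The polar circle is the lowest latitude that experiences at least one full rotation of continuous darkness at the northern-summer solstice; it lies at |φ| = 90° − ε = 90° − 23.99° = 66.01°.

66.01°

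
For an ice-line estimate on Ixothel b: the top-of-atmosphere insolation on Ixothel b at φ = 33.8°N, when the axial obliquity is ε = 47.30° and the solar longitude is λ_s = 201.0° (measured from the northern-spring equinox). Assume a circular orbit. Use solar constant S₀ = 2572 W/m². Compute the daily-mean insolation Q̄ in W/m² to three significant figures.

Solar declination: sin δ = sin ε · sin λ_s = sin 47.30° × sin 201.0° = -0.26337, so δ = -15.270°.
cos H₀ = −tan(+33.8°) tan(-15.270°) = 0.1828, H₀ = 1.3870 rad.
Bracket: H₀ sin φ sin δ + cos φ cos δ sin H₀ = 1.3870×0.55630×-0.26337 + 0.83098×0.96469×0.98316 = -0.203213 + 0.788139 = 0.584926.
Q̄ = (S₀/π) × [bracket] = (2572/π) × 0.584926 = 478.9 W/m².

Q̄ ≈ 479 W/m²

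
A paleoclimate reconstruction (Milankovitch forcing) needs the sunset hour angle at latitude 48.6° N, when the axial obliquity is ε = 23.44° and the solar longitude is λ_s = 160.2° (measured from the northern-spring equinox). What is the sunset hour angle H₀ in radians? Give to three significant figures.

Solar declination: sin δ = sin ε · sin λ_s = sin 23.44° × sin 160.2° = 0.13475, so δ = +7.744°.
cos H₀ = −tan φ · tan δ = −tan(+48.6°) × tan(+7.744°) = -0.1542, so H₀ = 1.7257 rad = 98.87°.

H₀ = 1.73 rad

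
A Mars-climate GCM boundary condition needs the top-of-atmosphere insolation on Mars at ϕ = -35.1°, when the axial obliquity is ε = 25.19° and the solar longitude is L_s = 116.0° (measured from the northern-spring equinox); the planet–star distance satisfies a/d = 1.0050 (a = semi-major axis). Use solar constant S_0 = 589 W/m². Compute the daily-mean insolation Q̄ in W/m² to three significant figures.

Q̄ ≈ 83.8 W/m²

Solar declination: sin δ = sin ε · sin L_s = sin 25.19° × sin 116.0° = 0.38255, so δ = +22.491°.
cos h₀ = −tan(-35.1°) tan(+22.491°) = 0.2910, h₀ = 1.2755 rad.
Bracket: h₀ sin ϕ sin δ + cos ϕ cos δ sin h₀ = 1.2755×-0.57501×0.38255 + 0.81815×0.92394×0.95673 = -0.280572 + 0.723213 = 0.442641.
Inverse-square distance factor (a/d)² = 1.0050² = 1.010025.
Q̄ = (S_0/π) × 1.010025 × [bracket] = (589/π) × 1.010025 × 0.442641 = 83.82 W/m².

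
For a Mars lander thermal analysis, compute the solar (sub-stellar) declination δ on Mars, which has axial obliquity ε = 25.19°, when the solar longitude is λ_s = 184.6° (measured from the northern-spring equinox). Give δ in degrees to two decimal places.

sin δ = sin ε · sin λ_s = sin 25.19° × sin 184.6° = -0.034134.
δ = arcsin(-0.034134) = -1.96°.

δ = -1.96°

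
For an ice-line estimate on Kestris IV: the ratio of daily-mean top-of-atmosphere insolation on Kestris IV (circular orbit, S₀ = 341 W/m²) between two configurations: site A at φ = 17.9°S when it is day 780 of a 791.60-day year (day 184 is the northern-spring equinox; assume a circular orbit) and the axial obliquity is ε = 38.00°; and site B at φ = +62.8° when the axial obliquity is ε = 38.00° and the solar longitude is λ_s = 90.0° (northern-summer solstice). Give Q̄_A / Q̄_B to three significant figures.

— Configuration A (φ=-17.9°):
Solar longitude: λ_s = 360° × (780 − 184)/791.60 = 271.046°.
sin δ = sin 38.00° × sin 271.046° = -0.61556, so δ = -37.993°.
cos H₀ = −tan(-17.9°) tan(-37.993°) = -0.2523, H₀ = 1.8258 rad.
Bracket: H₀ sin φ sin δ + cos φ cos δ sin H₀ = 1.8258×-0.30736×-0.61556 + 0.95159×0.78809×0.96765 = 0.345439 + 0.725678 = 1.071117.
Q̄ = (S₀/π) × [bracket] = (341/π) × 1.071117 = 116.26 W/m².
— Configuration B (φ=+62.8°):
Solar declination: sin δ = sin ε · sin λ_s = sin 38.00° × sin 90.0° = 0.61566, so δ = +38.000°.
cos H₀ = −tan(+62.8°) tan(+38.000°) = -1.5202 ≤ −1 ⇒ polar day, H₀ = π.
Bracket: H₀ sin φ sin δ + cos φ cos δ sin H₀ = 3.1416×0.88942×0.61566 + 0.45710×0.78801×0.00000 = 1.720278 + 0.000000 = 1.720278.
Q̄ = (S₀/π) × [bracket] = (341/π) × 1.720278 = 186.73 W/m².
Ratio Q̄_A / Q̄_B = 116.26 / 186.73 = 0.6226.

Q̄_A / Q̄_B ≈ 0.623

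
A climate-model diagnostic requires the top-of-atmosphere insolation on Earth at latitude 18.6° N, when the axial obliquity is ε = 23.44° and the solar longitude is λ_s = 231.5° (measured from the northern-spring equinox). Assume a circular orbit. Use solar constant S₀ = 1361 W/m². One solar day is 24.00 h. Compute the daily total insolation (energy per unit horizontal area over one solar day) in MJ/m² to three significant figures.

28.1 MJ/m²

Solar declination: sin δ = sin ε · sin λ_s = sin 23.44° × sin 231.5° = -0.31131, so δ = -18.138°.
cos H₀ = −tan(+18.6°) tan(-18.138°) = 0.1102, H₀ = 1.4603 rad.
Bracket: H₀ sin φ sin δ + cos φ cos δ sin H₀ = 1.4603×0.31896×-0.31131 + 0.94777×0.95031×0.99390 = -0.145001 + 0.895181 = 0.750180.
Q̄ = (S₀/π) × [bracket] = (1361/π) × 0.750180 = 324.99 W/m².
Daily total = Q̄ × 24.00 h × 3600 s/h = 324.99 × 24.00 × 3600 / 10⁶ = 28.08 MJ/m².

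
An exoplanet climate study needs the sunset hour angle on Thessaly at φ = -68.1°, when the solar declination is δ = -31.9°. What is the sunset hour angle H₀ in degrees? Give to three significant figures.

H₀ = 180°

Sunrise equation: cos H₀ = −tan φ · tan δ = -1.5484 ≤ −1, so the host star never sets (polar day) and H₀ = π.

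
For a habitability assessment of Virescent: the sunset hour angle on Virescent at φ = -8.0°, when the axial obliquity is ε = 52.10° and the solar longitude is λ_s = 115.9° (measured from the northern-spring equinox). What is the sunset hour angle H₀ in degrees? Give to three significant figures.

Solar declination: sin δ = sin ε · sin λ_s = sin 52.10° × sin 115.9° = 0.70983, so δ = +45.221°.
cos H₀ = −tan φ · tan δ = −tan(-8.0°) × tan(+45.221°) = 0.1416, so H₀ = 1.4287 rad = 81.86°.

H₀ = 81.9°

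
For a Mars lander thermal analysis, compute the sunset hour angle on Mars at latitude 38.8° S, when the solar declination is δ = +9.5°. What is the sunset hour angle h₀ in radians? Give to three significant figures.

h₀ = 1.44 rad

cos h₀ = −tan ϕ · tan δ = −tan(-38.8°) × tan(+9.500°) = 0.1345, so h₀ = 1.4358 rad = 82.27°.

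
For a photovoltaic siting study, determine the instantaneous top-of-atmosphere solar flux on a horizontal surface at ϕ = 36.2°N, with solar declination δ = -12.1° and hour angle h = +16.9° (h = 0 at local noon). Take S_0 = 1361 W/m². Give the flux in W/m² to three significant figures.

cos θ_z = sin ϕ sin δ + cos ϕ cos δ cos h = -0.123802 + 0.754957 = 0.631155.
Flux = S_0 · cos θ_z = 1361 × 0.631155 = 859.0 W/m².

859 W/m²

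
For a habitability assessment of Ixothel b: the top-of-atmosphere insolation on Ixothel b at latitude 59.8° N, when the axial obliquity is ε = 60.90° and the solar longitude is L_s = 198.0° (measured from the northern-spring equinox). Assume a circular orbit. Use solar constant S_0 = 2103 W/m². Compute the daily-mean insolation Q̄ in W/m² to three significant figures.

Solar declination: sin δ = sin ε · sin L_s = sin 60.90° × sin 198.0° = -0.27001, so δ = -15.665°.
cos h₀ = −tan(+59.8°) tan(-15.665°) = 0.4818, h₀ = 1.0681 rad.
Bracket: h₀ sin ϕ sin δ + cos ϕ cos δ sin h₀ = 1.0681×0.86427×-0.27001 + 0.50302×0.96286×0.87627 = -0.249253 + 0.424411 = 0.175158.
Q̄ = (S_0/π) × [bracket] = (2103/π) × 0.175158 = 117.3 W/m².

Q̄ ≈ 117 W/m²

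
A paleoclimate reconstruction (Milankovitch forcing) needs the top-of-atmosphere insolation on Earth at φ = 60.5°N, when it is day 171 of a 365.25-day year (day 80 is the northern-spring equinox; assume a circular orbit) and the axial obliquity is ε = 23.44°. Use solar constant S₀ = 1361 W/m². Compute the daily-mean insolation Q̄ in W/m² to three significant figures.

Q̄ ≈ 492 W/m²

Solar longitude: λ_s = 360° × (171 − 80)/365.25 = 89.692°.
sin δ = sin 23.44° × sin 89.692° = 0.39778, so δ = +23.440°.
cos H₀ = −tan(+60.5°) tan(+23.440°) = -0.7663, H₀ = 2.4439 rad.
Bracket: H₀ sin φ sin δ + cos φ cos δ sin H₀ = 2.4439×0.87036×0.39778 + 0.49242×0.91748×0.64246 = 0.846107 + 0.290254 = 1.136361.
Q̄ = (S₀/π) × [bracket] = (1361/π) × 1.136361 = 492.3 W/m².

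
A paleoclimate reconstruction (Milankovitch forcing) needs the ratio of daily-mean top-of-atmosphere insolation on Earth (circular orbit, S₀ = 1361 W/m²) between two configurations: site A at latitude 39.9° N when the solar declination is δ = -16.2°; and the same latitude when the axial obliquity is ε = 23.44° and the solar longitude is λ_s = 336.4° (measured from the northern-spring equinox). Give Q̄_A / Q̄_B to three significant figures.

Q̄_A / Q̄_B ≈ 0.791

— Configuration A (φ=+39.9°):
cos H₀ = −tan(+39.9°) tan(-16.200°) = 0.2429, H₀ = 1.3254 rad.
Bracket: H₀ sin φ sin δ + cos φ cos δ sin H₀ = 1.3254×0.64145×-0.27899 + 0.76717×0.96029×0.97005 = -0.237191 + 0.714641 = 0.477450.
Q̄ = (S₀/π) × [bracket] = (1361/π) × 0.477450 = 206.84 W/m².
— Configuration B (φ=+39.9°):
Solar declination: sin δ = sin ε · sin λ_s = sin 23.44° × sin 336.4° = -0.15925, so δ = -9.164°.
cos H₀ = −tan(+39.9°) tan(-9.164°) = 0.1349, H₀ = 1.4355 rad.
Bracket: H₀ sin φ sin δ + cos φ cos δ sin H₀ = 1.4355×0.64145×-0.15925 + 0.76717×0.98724×0.99086 = -0.146638 + 0.750458 = 0.603820.
Q̄ = (S₀/π) × [bracket] = (1361/π) × 0.603820 = 261.59 W/m².
Ratio Q̄_A / Q̄_B = 206.84 / 261.59 = 0.7907.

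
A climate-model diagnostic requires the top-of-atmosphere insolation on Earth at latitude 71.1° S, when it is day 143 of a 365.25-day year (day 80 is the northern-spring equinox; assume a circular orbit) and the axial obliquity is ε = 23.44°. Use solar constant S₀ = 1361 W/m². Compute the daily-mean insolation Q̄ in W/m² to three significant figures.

Q̄ ≈ 0.00 W/m²

Solar longitude: λ_s = 360° × (143 − 80)/365.25 = 62.094°.
sin δ = sin 23.44° × sin 62.094° = 0.35153, so δ = +20.581°.
cos H₀ = −tan(-71.1°) tan(+20.581°) = 1.0967 ≥ 1 ⇒ polar night, H₀ = 0 and Q̄ = 0.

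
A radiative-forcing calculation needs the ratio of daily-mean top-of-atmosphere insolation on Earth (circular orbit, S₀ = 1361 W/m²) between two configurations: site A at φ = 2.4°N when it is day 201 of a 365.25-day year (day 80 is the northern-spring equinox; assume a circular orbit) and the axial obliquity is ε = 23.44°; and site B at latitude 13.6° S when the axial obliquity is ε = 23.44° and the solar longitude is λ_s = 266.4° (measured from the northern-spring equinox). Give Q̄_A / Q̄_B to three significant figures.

— Configuration A (φ=+2.4°):
Solar longitude: λ_s = 360° × (201 − 80)/365.25 = 119.261°.
sin δ = sin 23.44° × sin 119.261° = 0.34703, so δ = +20.306°.
cos H₀ = −tan(+2.4°) tan(+20.306°) = -0.0155, H₀ = 1.5863 rad.
Bracket: H₀ sin φ sin δ + cos φ cos δ sin H₀ = 1.5863×0.04188×0.34703 + 0.99912×0.93785×0.99988 = 0.023055 + 0.936912 = 0.959967.
Q̄ = (S₀/π) × [bracket] = (1361/π) × 0.959967 = 415.88 W/m².
— Configuration B (φ=-13.6°):
Solar declination: sin δ = sin ε · sin λ_s = sin 23.44° × sin 266.4° = -0.39700, so δ = -23.391°.
cos H₀ = −tan(-13.6°) tan(-23.391°) = -0.1046, H₀ = 1.6756 rad.
Bracket: H₀ sin φ sin δ + cos φ cos δ sin H₀ = 1.6756×-0.23514×-0.39700 + 0.97196×0.91782×0.99451 = 0.156418 + 0.887187 = 1.043605.
Q̄ = (S₀/π) × [bracket] = (1361/π) × 1.043605 = 452.11 W/m².
Ratio Q̄_A / Q̄_B = 415.88 / 452.11 = 0.9199.

Q̄_A / Q̄_B ≈ 0.920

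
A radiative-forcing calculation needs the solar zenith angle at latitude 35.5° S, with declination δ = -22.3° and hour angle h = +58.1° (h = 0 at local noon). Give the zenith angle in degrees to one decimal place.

θ_z = 51.8°

cos θ_z = sin φ sin δ + cos φ cos δ cos h = 0.220351 + 0.398034 = 0.618385.
θ_z = arccos(0.618385) = 51.8°.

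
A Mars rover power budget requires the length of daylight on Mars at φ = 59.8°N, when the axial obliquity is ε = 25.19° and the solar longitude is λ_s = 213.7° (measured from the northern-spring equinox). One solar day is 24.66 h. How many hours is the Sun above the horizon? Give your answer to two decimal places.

Solar declination: sin δ = sin ε · sin λ_s = sin 25.19° × sin 213.7° = -0.23615, so δ = -13.660°.
cos H₀ = −tan φ · tan δ = −tan(+59.8°) × tan(-13.660°) = 0.4176, so H₀ = 1.1400 rad = 65.32°.
Daylight = 2H₀/(2π) × 24.66 h = (1.1400/π) × 24.66 = 8.95 h.

8.95 h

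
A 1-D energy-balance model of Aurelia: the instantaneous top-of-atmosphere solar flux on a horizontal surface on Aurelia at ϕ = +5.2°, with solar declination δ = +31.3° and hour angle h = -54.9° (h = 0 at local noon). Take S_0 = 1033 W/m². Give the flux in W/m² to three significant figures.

554 W/m²

cos θ_z = sin ϕ sin δ + cos ϕ cos δ cos h = 0.047085 + 0.489296 = 0.536381.
Flux = S_0 · cos θ_z = 1033 × 0.536381 = 554.1 W/m².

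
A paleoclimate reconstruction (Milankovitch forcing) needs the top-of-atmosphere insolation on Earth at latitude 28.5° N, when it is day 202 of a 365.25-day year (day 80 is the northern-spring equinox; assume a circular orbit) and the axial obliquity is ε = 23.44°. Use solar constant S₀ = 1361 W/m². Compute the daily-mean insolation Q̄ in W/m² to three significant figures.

Q̄ ≈ 476 W/m²

Solar longitude: λ_s = 360° × (202 − 80)/365.25 = 120.246°.
sin δ = sin 23.44° × sin 120.246° = 0.34364, so δ = +20.099°.
cos H₀ = −tan(+28.5°) tan(+20.099°) = -0.1987, H₀ = 1.7708 rad.
Bracket: H₀ sin φ sin δ + cos φ cos δ sin H₀ = 1.7708×0.47716×0.34364 + 0.87882×0.93910×0.98006 = 0.290360 + 0.808843 = 1.099203.
Q̄ = (S₀/π) × [bracket] = (1361/π) × 1.099203 = 476.2 W/m².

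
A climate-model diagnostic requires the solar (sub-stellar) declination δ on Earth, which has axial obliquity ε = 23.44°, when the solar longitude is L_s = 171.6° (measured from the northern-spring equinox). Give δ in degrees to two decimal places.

δ = +3.33°

sin δ = sin ε · sin L_s = sin 23.44° × sin 171.6° = 0.058110.
δ = arcsin(0.058110) = +3.33°.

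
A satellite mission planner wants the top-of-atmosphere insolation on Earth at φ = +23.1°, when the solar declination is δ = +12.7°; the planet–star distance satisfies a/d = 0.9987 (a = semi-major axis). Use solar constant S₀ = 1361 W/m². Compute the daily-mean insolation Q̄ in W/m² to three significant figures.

cos H₀ = −tan(+23.1°) tan(+12.700°) = -0.0961, H₀ = 1.6671 rad.
Bracket: H₀ sin φ sin δ + cos φ cos δ sin H₀ = 1.6671×0.39234×0.21985 + 0.91982×0.97553×0.99537 = 0.143797 + 0.893157 = 1.036954.
Inverse-square distance factor (a/d)² = 0.9987² = 0.997402.
Q̄ = (S₀/π) × 0.997402 × [bracket] = (1361/π) × 0.997402 × 1.036954 = 448.1 W/m².

Q̄ ≈ 448 W/m²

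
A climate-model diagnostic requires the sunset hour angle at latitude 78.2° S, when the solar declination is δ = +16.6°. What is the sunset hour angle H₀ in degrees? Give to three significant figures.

H₀ = 0.00°

cos H₀ = −tan φ · tan δ = 1.4270 ≥ 1, so the Sun never rises (polar night) and H₀ = 0.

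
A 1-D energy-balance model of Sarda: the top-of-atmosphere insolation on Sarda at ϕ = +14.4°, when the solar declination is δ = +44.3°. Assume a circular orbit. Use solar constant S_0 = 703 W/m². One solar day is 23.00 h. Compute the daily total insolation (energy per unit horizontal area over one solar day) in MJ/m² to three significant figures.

18.3 MJ/m²

cos h₀ = −tan(+14.4°) tan(+44.300°) = -0.2506, h₀ = 1.8241 rad.
Bracket: h₀ sin ϕ sin δ + cos ϕ cos δ sin h₀ = 1.8241×0.24869×0.69842 + 0.96858×0.71569×0.96810 = 0.316828 + 0.671090 = 0.987918.
Q̄ = (S_0/π) × [bracket] = (703/π) × 0.987918 = 221.07 W/m².
Daily total = Q̄ × 23.00 h × 3600 s/h = 221.07 × 23.00 × 3600 / 10⁶ = 18.30 MJ/m².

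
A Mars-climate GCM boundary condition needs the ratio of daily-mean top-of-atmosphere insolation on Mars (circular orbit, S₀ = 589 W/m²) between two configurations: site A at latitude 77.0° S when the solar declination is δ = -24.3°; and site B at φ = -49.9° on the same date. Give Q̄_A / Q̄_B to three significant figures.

— Configuration A (φ=-77.0°):
cos H₀ = −tan(-77.0°) tan(-24.300°) = -1.9557 ≤ −1 ⇒ polar day, H₀ = π.
Bracket: H₀ sin φ sin δ + cos φ cos δ sin H₀ = 3.1416×-0.97437×-0.41151 + 0.22495×0.91140×0.00000 = 1.259665 + 0.000000 = 1.259665.
Q̄ = (S₀/π) × [bracket] = (589/π) × 1.259665 = 236.17 W/m².
— Configuration B (φ=-49.9°):
cos H₀ = −tan(-49.9°) tan(-24.300°) = -0.5362, H₀ = 2.1367 rad.
Bracket: H₀ sin φ sin δ + cos φ cos δ sin H₀ = 2.1367×-0.76492×-0.41151 + 0.64412×0.91140×0.84409 = 0.672574 + 0.495524 = 1.168098.
Q̄ = (S₀/π) × [bracket] = (589/π) × 1.168098 = 219.00 W/m².
Ratio Q̄_A / Q̄_B = 236.17 / 219.00 = 1.078.

Q̄_A / Q̄_B ≈ 1.08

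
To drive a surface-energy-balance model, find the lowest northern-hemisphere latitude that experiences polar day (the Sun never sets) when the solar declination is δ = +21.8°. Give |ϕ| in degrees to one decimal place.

|ϕ| = 68.2°

Polar day requires cos h₀ = −tan ϕ tan δ ≤ −1, i.e. tan ϕ tan δ ≥ 1.
The boundary is |tan ϕ| · |tan δ| = 1, so |ϕ| = 90° − |δ| = 90° − 21.8° = 68.2° in the northern hemisphere.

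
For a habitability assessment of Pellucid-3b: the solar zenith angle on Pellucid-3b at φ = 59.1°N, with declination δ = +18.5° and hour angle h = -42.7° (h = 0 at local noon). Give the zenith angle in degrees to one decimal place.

cos θ_z = sin φ sin δ + cos φ cos δ cos h = 0.272268 + 0.357906 = 0.630174.
θ_z = arccos(0.630174) = 50.9°.

θ_z = 50.9°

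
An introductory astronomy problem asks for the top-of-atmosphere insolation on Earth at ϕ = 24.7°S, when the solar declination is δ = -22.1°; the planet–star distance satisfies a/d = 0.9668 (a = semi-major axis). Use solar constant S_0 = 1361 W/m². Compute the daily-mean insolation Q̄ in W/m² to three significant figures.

Q̄ ≈ 447 W/m²

cos h₀ = −tan(-24.7°) tan(-22.100°) = -0.1868, h₀ = 1.7587 rad.
Bracket: h₀ sin ϕ sin δ + cos ϕ cos δ sin h₀ = 1.7587×-0.41787×-0.37622 + 0.90851×0.92653×0.98240 = 0.276487 + 0.826947 = 1.103434.
Inverse-square distance factor (a/d)² = 0.9668² = 0.934702.
Q̄ = (S_0/π) × 0.934702 × [bracket] = (1361/π) × 0.934702 × 1.103434 = 446.8 W/m².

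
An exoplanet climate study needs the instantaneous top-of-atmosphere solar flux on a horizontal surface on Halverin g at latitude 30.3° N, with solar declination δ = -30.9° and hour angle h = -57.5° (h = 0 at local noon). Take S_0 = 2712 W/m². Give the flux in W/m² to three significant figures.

cos θ_z = sin ϕ sin δ + cos ϕ cos δ cos h = -0.259096 + 0.398058 = 0.138962.
Flux = S_0 · cos θ_z = 2712 × 0.138962 = 376.9 W/m².

377 W/m²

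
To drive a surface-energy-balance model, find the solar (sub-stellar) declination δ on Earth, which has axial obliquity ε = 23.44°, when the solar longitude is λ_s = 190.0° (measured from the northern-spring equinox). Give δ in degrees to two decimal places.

sin δ = sin ε · sin λ_s = sin 23.44° × sin 190.0° = -0.069075.
δ = arcsin(-0.069075) = -3.96°.

δ = -3.96°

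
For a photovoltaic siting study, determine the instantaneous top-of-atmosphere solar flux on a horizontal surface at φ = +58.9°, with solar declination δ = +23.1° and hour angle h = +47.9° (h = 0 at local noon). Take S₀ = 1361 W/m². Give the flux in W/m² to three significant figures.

cos θ_z = sin φ sin δ + cos φ cos δ cos h = 0.335945 + 0.318532 = 0.654477.
Flux = S₀ · cos θ_z = 1361 × 0.654477 = 890.7 W/m².

891 W/m²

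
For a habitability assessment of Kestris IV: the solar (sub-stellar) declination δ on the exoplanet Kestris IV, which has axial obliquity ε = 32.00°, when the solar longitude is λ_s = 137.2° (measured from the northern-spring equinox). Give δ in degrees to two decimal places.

δ = +21.10°

sin δ = sin ε · sin λ_s = sin 32.00° × sin 137.2° = 0.360049.
δ = arcsin(0.360049) = +21.10°.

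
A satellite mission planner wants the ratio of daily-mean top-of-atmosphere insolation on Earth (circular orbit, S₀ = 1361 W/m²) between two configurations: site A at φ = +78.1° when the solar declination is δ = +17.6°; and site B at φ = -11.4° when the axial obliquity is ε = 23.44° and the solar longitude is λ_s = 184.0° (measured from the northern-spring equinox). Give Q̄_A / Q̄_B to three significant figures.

— Configuration A (φ=+78.1°):
cos H₀ = −tan(+78.1°) tan(+17.600°) = -1.5053 ≤ −1 ⇒ polar day, H₀ = π.
Bracket: H₀ sin φ sin δ + cos φ cos δ sin H₀ = 3.1416×0.97851×0.30237 + 0.20620×0.95319×0.00000 = 0.929512 + 0.000000 = 0.929512.
Q̄ = (S₀/π) × [bracket] = (1361/π) × 0.929512 = 402.68 W/m².
— Configuration B (φ=-11.4°):
Solar declination: sin δ = sin ε · sin λ_s = sin 23.44° × sin 184.0° = -0.02775, so δ = -1.590°.
cos H₀ = −tan(-11.4°) tan(-1.590°) = -0.0056, H₀ = 1.5764 rad.
Bracket: H₀ sin φ sin δ + cos φ cos δ sin H₀ = 1.5764×-0.19766×-0.02775 + 0.98027×0.99961×0.99998 = 0.008647 + 0.979868 = 0.988515.
Q̄ = (S₀/π) × [bracket] = (1361/π) × 0.988515 = 428.24 W/m².
Ratio Q̄_A / Q̄_B = 402.68 / 428.24 = 0.9403.

Q̄_A / Q̄_B ≈ 0.940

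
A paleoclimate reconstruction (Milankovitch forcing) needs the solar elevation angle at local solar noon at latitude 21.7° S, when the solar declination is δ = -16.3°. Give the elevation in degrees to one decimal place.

At local noon the hour angle is zero, so the zenith angle equals |φ − δ| = |-21.7° − (-16.300°)| = 5.400°.
Elevation = 90° − 5.400° = 84.6°.

84.6°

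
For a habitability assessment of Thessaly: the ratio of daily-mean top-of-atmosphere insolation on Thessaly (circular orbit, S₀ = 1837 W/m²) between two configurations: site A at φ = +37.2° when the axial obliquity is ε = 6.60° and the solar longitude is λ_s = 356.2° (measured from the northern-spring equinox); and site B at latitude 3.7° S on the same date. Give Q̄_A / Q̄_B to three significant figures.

— Configuration A (φ=+37.2°):
Solar declination: sin δ = sin ε · sin λ_s = sin 6.60° × sin 356.2° = -0.00762, so δ = -0.436°.
cos H₀ = −tan(+37.2°) tan(-0.436°) = 0.0058, H₀ = 1.5650 rad.
Bracket: H₀ sin φ sin δ + cos φ cos δ sin H₀ = 1.5650×0.60460×-0.00762 + 0.79653×0.99997×0.99998 = -0.007210 + 0.796490 = 0.789280.
Q̄ = (S₀/π) × [bracket] = (1837/π) × 0.789280 = 461.52 W/m².
— Configuration B (φ=-3.7°):
cos H₀ = −tan(-3.7°) tan(-0.436°) = -0.0005, H₀ = 1.5713 rad.
Bracket: H₀ sin φ sin δ + cos φ cos δ sin H₀ = 1.5713×-0.06453×-0.00762 + 0.99792×0.99997×1.00000 = 0.000773 + 0.997890 = 0.998663.
Q̄ = (S₀/π) × [bracket] = (1837/π) × 0.998663 = 583.95 W/m².
Ratio Q̄_A / Q̄_B = 461.52 / 583.95 = 0.7903.

Q̄_A / Q̄_B ≈ 0.790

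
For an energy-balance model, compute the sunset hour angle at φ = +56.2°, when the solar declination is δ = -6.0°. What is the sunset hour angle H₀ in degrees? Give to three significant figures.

cos H₀ = −tan φ · tan δ = −tan(+56.2°) × tan(-6.000°) = 0.1570, so H₀ = 1.4131 rad = 80.97°.

H₀ = 81.0°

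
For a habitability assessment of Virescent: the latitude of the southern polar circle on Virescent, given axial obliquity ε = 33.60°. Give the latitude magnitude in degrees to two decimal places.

56.40°

The polar circle is the lowest latitude that experiences at least one full rotation of continuous darkness at the northern-summer solstice; it lies at |ϕ| = 90° − ε = 90° − 33.60° = 56.40°.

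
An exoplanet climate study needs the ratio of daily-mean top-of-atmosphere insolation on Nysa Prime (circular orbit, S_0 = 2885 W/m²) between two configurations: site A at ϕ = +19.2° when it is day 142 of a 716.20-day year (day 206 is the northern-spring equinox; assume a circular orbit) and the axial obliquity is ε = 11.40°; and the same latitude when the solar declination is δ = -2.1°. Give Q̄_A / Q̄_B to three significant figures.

— Configuration A (ϕ=+19.2°):
Solar longitude: L_s = 360° × (142 − 206)/716.20 = -32.170°, i.e. -32.170° + 360° = 327.830°.
sin δ = sin 11.40° × sin 327.830° = -0.10524, so δ = -6.041°.
cos h₀ = −tan(+19.2°) tan(-6.041°) = 0.0369, h₀ = 1.5339 rad.
Bracket: h₀ sin ϕ sin δ + cos ϕ cos δ sin h₀ = 1.5339×0.32887×-0.10524 + 0.94438×0.99445×0.99932 = -0.053089 + 0.938500 = 0.885411.
Q̄ = (S_0/π) × [bracket] = (2885/π) × 0.885411 = 813.09 W/m².
— Configuration B (ϕ=+19.2°):
cos h₀ = −tan(+19.2°) tan(-2.100°) = 0.0128, h₀ = 1.5580 rad.
Bracket: h₀ sin ϕ sin δ + cos ϕ cos δ sin h₀ = 1.5580×0.32887×-0.03664 + 0.94438×0.99933×0.99992 = -0.018774 + 0.943672 = 0.924898.
Q̄ = (S_0/π) × [bracket] = (2885/π) × 0.924898 = 849.36 W/m².
Ratio Q̄_A / Q̄_B = 813.09 / 849.36 = 0.9573.

Q̄_A / Q̄_B ≈ 0.957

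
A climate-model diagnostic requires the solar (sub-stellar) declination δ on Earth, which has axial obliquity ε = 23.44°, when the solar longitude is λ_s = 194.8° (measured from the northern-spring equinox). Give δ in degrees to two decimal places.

δ = -5.83°

sin δ = sin ε · sin λ_s = sin 23.44° × sin 194.8° = -0.101613.
δ = arcsin(-0.101613) = -5.83°.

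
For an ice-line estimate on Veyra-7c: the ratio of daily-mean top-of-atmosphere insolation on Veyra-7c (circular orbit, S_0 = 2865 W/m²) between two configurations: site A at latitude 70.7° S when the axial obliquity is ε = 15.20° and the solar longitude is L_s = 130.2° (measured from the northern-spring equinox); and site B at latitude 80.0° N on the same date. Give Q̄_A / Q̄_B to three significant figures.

— Configuration A (ϕ=-70.7°):
Solar declination: sin δ = sin ε · sin L_s = sin 15.20° × sin 130.2° = 0.20026, so δ = +11.552°.
cos h₀ = −tan(-70.7°) tan(+11.552°) = 0.5837, h₀ = 0.9476 rad.
Bracket: h₀ sin ϕ sin δ + cos ϕ cos δ sin h₀ = 0.9476×-0.94380×0.20026 + 0.33051×0.97974×0.81199 = -0.179102 + 0.262934 = 0.083832.
Q̄ = (S_0/π) × [bracket] = (2865/π) × 0.083832 = 76.451 W/m².
— Configuration B (ϕ=+80.0°):
cos h₀ = −tan(+80.0°) tan(+11.552°) = -1.1592 ≤ −1 ⇒ polar day, h₀ = π.
Bracket: h₀ sin ϕ sin δ + cos ϕ cos δ sin h₀ = 3.1416×0.98481×0.20026 + 0.17365×0.97974×0.00000 = 0.619580 + 0.000000 = 0.619580.
Q̄ = (S_0/π) × [bracket] = (2865/π) × 0.619580 = 565.03 W/m².
Ratio Q̄_A / Q̄_B = 76.451 / 565.03 = 0.1353.

Q̄_A / Q̄_B ≈ 0.135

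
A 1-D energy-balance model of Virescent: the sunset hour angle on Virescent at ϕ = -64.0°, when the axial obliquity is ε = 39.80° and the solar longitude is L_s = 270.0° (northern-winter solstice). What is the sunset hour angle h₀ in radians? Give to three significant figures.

h₀ = 3.14 rad

Solar declination: sin δ = sin ε · sin L_s = sin 39.80° × sin 270.0° = -0.64011, so δ = -39.800°.
Sunrise equation: cos h₀ = −tan ϕ · tan δ = -1.7082 ≤ −1, so the host star never sets (polar day) and h₀ = π.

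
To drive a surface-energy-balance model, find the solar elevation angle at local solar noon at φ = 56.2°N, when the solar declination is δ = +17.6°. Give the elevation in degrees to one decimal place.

51.4°

At local noon the hour angle is zero, so the zenith angle equals |φ − δ| = |+56.2° − (+17.600°)| = 38.600°.
Elevation = 90° − 38.600° = 51.4°.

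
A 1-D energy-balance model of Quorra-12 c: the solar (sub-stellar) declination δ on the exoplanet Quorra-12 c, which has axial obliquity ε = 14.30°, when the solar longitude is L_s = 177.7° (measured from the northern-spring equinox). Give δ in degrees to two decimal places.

sin δ = sin ε · sin L_s = sin 14.30° × sin 177.7° = 0.009913.
δ = arcsin(0.009913) = +0.57°.

δ = +0.57°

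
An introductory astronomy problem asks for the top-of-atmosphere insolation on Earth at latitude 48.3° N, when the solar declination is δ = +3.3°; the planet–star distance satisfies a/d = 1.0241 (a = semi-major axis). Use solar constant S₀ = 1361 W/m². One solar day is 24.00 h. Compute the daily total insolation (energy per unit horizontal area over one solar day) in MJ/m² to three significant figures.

cos H₀ = −tan(+48.3°) tan(+3.300°) = -0.0647, H₀ = 1.6356 rad.
Bracket: H₀ sin φ sin δ + cos φ cos δ sin H₀ = 1.6356×0.74664×0.05756 + 0.66523×0.99834×0.99790 = 0.070293 + 0.662731 = 0.733024.
Inverse-square distance factor (a/d)² = 1.0241² = 1.048781.
Q̄ = (S₀/π) × 1.048781 × [bracket] = (1361/π) × 1.048781 × 0.733024 = 333.05 W/m².
Daily total = Q̄ × 24.00 h × 3600 s/h = 333.05 × 24.00 × 3600 / 10⁶ = 28.78 MJ/m².

28.8 MJ/m²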